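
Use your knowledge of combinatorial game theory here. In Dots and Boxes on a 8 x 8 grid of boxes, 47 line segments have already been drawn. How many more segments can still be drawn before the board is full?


Grid: 8 x 8 boxes, i.e. 9 rows and 9 columns of dots.
Horizontal edges: (rows + 1) * cols = 9 * 8 = 72
Vertical edges: rows * (cols + 1) = 8 * 9 = 72
Total edges: 72 + 72 = 144
Edges drawn: 47
Remaining: 144 - 47 = 97

97


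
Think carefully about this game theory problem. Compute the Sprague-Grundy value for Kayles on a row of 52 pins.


Kayles: a move removes 1 or 2 adjacent pins from a contiguous row.
Removing pins from a row of k leaves two independent rows (a, b) with a + b = k - 1 (one pin) or a + b = k - 2 (two pins); an end removal gives a = 0.
By Sprague-Grundy, G(k) = mex{ G(a) XOR G(b) } over all these splits. G(0) = 0.
G(1): splits (0,0):0^0=0 -> mex({0}) = 1
G(2): splits (0,1):0^1=1 (0,0):0^0=0 -> mex({0, 1}) = 2
G(3): splits (0,2):0^2=2 (1,1):1^1=0 (0,1):0^1=1 -> mex({0, 1, 2}) = 3
G(4): splits (0,3):0^3=3 (1,2):1^2=3 (0,2):0^2=2 (1,1):1^1=0 -> mex({0, 2, 3}) = 1
G(5): splits (0,4):0^1=1 (1,3):1^3=2 (2,2):2^2=0 (0,3):0^3=3 (1,2):1^2=3 -> mex({0, 1, 2, 3}) = 4
G(6) = mex({0, 1, 2, 4}) = 3
G(7) = mex({0, 1, 3, 4, 5}) = 2
G(8) = mex({0, 2, 3, 5, 6}) = 1
G(9) = mex({0, 1, 2, 3, 6, 7}) = 4
G(10) = mex({0, 1, 3, 4, 5, 7}) = 2
G(11) = mex({0, 1, 2, 3, 4, 5}) = 6
G(12) = mex({0, 1, 2, 3, 5, 6, 7}) = 4
G(13) = mex({0, 2, 3, 4, 6, 7}) = 1
G(14) = mex({0, 1, 4, 5, 6, 7}) = 2
G(15) = mex({0, 1, 2, 3, 4, 5, 6}) = 7
G(16) = mex({0, 2, 3, 5, 6, 7}) = 1
G(17) = mex({0, 1, 2, 3, 5, 6, 7}) = 4
G(18) = mex({0, 1, 2, 4, 5, 6}) = 3
G(19) = mex({0, 1, 3, 4, 5, 7}) = 2
G(20) = mex({0, 2, 3, 4, 5, 6, 7}) = 1
G(21) = mex({0, 1, 2, 3, 5, 6, 7}) = 4
G(22) = mex({0, 1, 2, 3, 4, 5, 7}) = 6
G(23) = mex({0, 1, 2, 3, 4, 5, 6}) = 7
G(24) = mex({0, 1, 2, 3, 5, 6, 7}) = 4
G(25) = mex({0, 2, 3, 4, 6, 7}) = 1
G(26) = mex({0, 1, 3, 4, 5, 6, 7}) = 2
G(27) = mex({0, 1, 2, 3, 4, 5, 6, 7}) = 8
G(28) = mex({0, 1, 2, 3, 4, 6, 7, 8}) = 5
G(29) = mex({0, 1, 2, 3, 5, 6, 7, 8, 9}) = 4
G(30) = mex({0, 1, 2, 3, 4, 5, 6, 9, 10}) = 7
G(31) = mex({0, 1, 3, 4, 5, 7, 10, 11}) = 2
G(32) = mex({0, 2, 3, 4, 5, 6, 7, 9, 11}) = 1
G(33) = mex({0, 1, 2, 3, 4, 5, 6, 7, 9, 12}) = 8
G(34) = mex({0, 1, 2, 3, 4, 5, 7, 8, 11, 12}) = 6
G(35) = mex({0, 1, 2, 3, 4, 5, 6, 8, 9, 10, 11}) = 7
G(36) = mex({0, 1, 2, 3, 5, 6, 7, 9, 10}) = 4
G(37) = mex({0, 2, 3, 4, 6, 7, 9, 10, 11, 12}) = 1
G(38) = mex({0, 1, 3, 4, 5, 6, 7, 9, 10, 11, 12}) = 2
G(39) = mex({0, 1, 2, 4, 5, 6, 7, 9, 10, 12, 14}) = 3
G(40) = mex({0, 2, 3, 4, 6, 7, 11, 12, 14}) = 1
G(41) = mex({0, 1, 2, 3, 5, 6, 7, 9, 10, 11, 12}) = 4
G(42) = mex({0, 1, 2, 3, 4, 5, 6, 9, 10}) = 7
G(43) = mex({0, 1, 3, 4, 5, 7, 9, 10, 12, 15}) = 2
G(44) = mex({0, 2, 3, 4, 5, 6, 7, 9, 10, 12, 15}) = 1
G(45) = mex({0, 1, 2, 3, 4, 5, 6, 7, 9, 10, 12, 14}) = 8
G(46) = mex({0, 1, 3, 4, 5, 7, 8, 11, 12, 14}) = 2
G(47) = mex({0, 1, 2, 3, 4, 5, 6, 8, 9, 10, 11, 12}) = 7
G(48) = mex({0, 1, 2, 3, 5, 6, 7, 9, 10}) = 4
G(49) = mex({0, 2, 3, 4, 6, 7, 9, 10, 11, 12, 15}) = 1
G(50) = mex({0, 1, 4, 5, 6, 7, 9, 11, 12, 14, 15}) = 2
G(51) = mex({0, 1, 2, 3, 4, 5, 6, 7, 9, 12, 14, 15}) = 8
G(52) = mex({0, 2, 3, 4, 5, 6, 7, 8, 11, 12, 15}) = 1
Therefore G(52) = 1.

1


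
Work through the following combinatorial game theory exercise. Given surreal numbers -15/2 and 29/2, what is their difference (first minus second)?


x = -15/2, y = 29/2
Converting to common denominator: 2
x = -15/2, y = 29/2
x - y = -15/2 - 29/2 = -22

-22


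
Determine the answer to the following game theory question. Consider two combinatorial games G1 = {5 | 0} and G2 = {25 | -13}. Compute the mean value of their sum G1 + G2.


G1 = {5 | 0}, G2 = {25 | -13}
Each is a switch {a | b} with numbers a > b; its mean value is (a + b)/2, and mean value is additive over game sums: m(G1 + G2) = m(G1) + m(G2).
Mean of G1 = (5 + (0))/2 = 5/2 = 5/2
Mean of G2 = (25 + (-13))/2 = 12/2 = 6
Mean of G1 + G2 = 5/2 + 6 = 17/2

17/2


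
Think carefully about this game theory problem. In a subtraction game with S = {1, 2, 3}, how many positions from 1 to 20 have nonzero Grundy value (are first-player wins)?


Subtraction set S = {1, 2, 3}, so G(n) = n mod 4.
G(n) = 0 when n is a multiple of 4.
Multiples of 4 in [1, 20]: 5
N-positions (nonzero Grundy) = 20 - 5 = 15

15


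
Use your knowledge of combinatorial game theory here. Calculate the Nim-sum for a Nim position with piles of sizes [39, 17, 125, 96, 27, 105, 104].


We need the XOR (exclusive or) of all pile sizes.
After XOR-ing pile 1 (size 39): 0 XOR 39 = 39
After XOR-ing pile 2 (size 17): 39 XOR 17 = 54
After XOR-ing pile 3 (size 125): 54 XOR 125 = 75
After XOR-ing pile 4 (size 96): 75 XOR 96 = 43
After XOR-ing pile 5 (size 27): 43 XOR 27 = 48
After XOR-ing pile 6 (size 105): 48 XOR 105 = 89
After XOR-ing pile 7 (size 104): 89 XOR 104 = 49
The Nim-value of this position is 49.

49


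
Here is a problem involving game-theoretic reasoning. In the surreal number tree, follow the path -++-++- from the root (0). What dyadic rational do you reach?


Sign expansion: -++-++-
Rule: track bounds (lo, hi), initially (-inf, +inf). On '+', the current value becomes lo and we move to the simplest number in (value, hi): value + 1 if hi = +inf, otherwise the midpoint (value + hi)/2. On '-', the current value becomes hi and we move to value - 1 if lo = -inf, otherwise the midpoint (lo + value)/2.
Start at 0.
Step 1: sign = -, move left. Bounds: (-inf, 0). Value = -1
Step 2: sign = +, move right. Bounds: (-1, 0). Value = -1/2
Step 3: sign = +, move right. Bounds: (-1/2, 0). Value = -1/4
Step 4: sign = -, move left. Bounds: (-1/2, -1/4). Value = -3/8
Step 5: sign = +, move right. Bounds: (-3/8, -1/4). Value = -5/16
Step 6: sign = +, move right. Bounds: (-5/16, -1/4). Value = -9/32
Step 7: sign = -, move left. Bounds: (-5/16, -9/32). Value = -19/64
The surreal number with sign expansion -++-++- is -19/64.

-19/64


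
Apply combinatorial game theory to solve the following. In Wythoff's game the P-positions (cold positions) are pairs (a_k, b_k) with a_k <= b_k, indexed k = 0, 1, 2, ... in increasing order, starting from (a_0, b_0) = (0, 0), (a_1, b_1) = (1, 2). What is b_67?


By Wythoff's theorem, a_k = floor(k * phi) and b_k = floor(k * phi^2) = a_k + k, where phi = (1 + sqrt(5))/2 is the golden ratio.
phi = (1 + sqrt(5))/2 = 1.618034
phi^2 = phi + 1 = 2.618034
k = 67
k * phi^2 = 67 * 2.618034 = 175.408277
b_67 = floor(k * phi^2) = 175 (check: a_67 + k = 108 + 67 = 175)

175


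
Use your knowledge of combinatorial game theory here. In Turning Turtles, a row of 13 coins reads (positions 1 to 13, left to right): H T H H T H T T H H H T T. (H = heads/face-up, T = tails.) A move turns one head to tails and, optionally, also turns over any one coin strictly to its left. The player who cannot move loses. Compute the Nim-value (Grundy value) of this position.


Coins: H T H H T H T T H H H T T
Key fact: a single head at position k behaves exactly like a Nim heap of size k (turning it to T and optionally flipping a coin at j < k corresponds to moving the heap from k to j, or to 0), and heads combine as a disjunctive sum (two heads at the same place would cancel, matching j XOR j = 0). So the Nim-value is the XOR of the 1-indexed positions of the heads.
Face-up positions (1-indexed): [1, 3, 4, 6, 9, 10, 11]
XOR 0 with 1: 0 XOR 1 = 1
XOR 1 with 3: 1 XOR 3 = 2
XOR 2 with 4: 2 XOR 4 = 6
XOR 6 with 6: 6 XOR 6 = 0
XOR 0 with 9: 0 XOR 9 = 9
XOR 9 with 10: 9 XOR 10 = 3
XOR 3 with 11: 3 XOR 11 = 8
Nim-value = 8

8


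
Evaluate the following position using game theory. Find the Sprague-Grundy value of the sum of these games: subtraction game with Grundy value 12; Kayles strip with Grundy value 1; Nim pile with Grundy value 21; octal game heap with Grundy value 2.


By the Sprague-Grundy theorem, the Grundy value of a sum of games is the XOR of individual Grundy values.
subtraction game: Grundy value = 12. Running XOR: 0 XOR 12 = 12
Kayles strip: Grundy value = 1. Running XOR: 12 XOR 1 = 13
Nim pile: Grundy value = 21. Running XOR: 13 XOR 21 = 24
octal game heap: Grundy value = 2. Running XOR: 24 XOR 2 = 26
The combined Grundy value is 26.

26


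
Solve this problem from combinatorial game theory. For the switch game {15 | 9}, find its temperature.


The game is {15 | 9}, a switch {a | b} with numbers a > b.
Cooling {a | b} by t gives {a - t | b + t}, which stops being hot when a - t = b + t, i.e. at t = (a - b)/2. So the temperature of a switch is (a - b)/2.
Temperature = (Left option - Right option) / 2
= (15 - (9)) / 2
= 6 / 2
= 3

3


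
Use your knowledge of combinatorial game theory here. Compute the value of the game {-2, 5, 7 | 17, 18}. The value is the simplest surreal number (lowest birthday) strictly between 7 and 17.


Left options: {-2, 5, 7}, max = 7
Right options: {17, 18}, min = 17
All options are numbers and max(Left) < min(Right), so by the simplicity theorem the value is the simplest (earliest-born) number strictly between 7 and 17.
Integers 8 through 16 all lie strictly between 7 and 17.
Among integers, the simplest (lowest birthday = smallest |n|; 0 is born on day 0, +-n on day n) is 8.
No non-integer in the interval can be simpler: if x is a non-integer in the interval, then floor(x) or ceil(x) also lies in the interval (the interval contains an integer), and both are proper prefixes of x's sign expansion, i.e. born earlier. So the game value is 8.
Game value = 8

8


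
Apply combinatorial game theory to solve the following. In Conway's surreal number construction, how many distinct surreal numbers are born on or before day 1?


Day 0: {|} = 0 is born. Count = 1.
Day n: the number of surreal numbers born by day n is 2^(n+1) - 1.
By day 0: 2^1 - 1 = 1
By day 1: 2^2 - 1 = 3
By day 1: 3 surreal numbers.

3


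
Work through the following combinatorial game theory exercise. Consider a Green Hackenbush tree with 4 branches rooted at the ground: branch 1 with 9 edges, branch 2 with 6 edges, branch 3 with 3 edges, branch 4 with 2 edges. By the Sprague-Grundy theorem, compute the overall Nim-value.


The tree has 4 branches from the ground vertex.
In Green Hackenbush, the Nim-value of a simple path of length k is k.
Branch 1: length 9, Nim-value = 9
Branch 2: length 6, Nim-value = 6
Branch 3: length 3, Nim-value = 3
Branch 4: length 2, Nim-value = 2
Total Nim-value = XOR of all branch values:
0 XOR 9 = 9
9 XOR 6 = 15
15 XOR 3 = 12
12 XOR 2 = 14
Nim-value of the tree = 14

14


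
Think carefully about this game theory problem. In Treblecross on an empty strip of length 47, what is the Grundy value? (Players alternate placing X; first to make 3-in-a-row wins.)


Treblecross: place X on empty cells; 3-in-a-row wins.
Playing within two cells of an existing X lets the opponent win at once, so sensible play treats the cells i-2..i+2 around each X as dead. The player left with no safe cell loses, so this is a normal-play take-away game on strips of safe cells.
Placing X at cell i (0-indexed) of a strip of k safe cells leaves independent strips of sizes max(0, i-2) and max(0, k-i-3). Hence G(k) = mex{ G(max(0,i-2)) XOR G(max(0,k-i-3)) : 0 <= i < k }, with G(0) = 0.
G(1): splits (0,0):0^0=0 -> mex({0}) = 1
G(2): splits (0,0):0^0=0 -> mex({0}) = 1
G(3): splits (0,0):0^0=0 -> mex({0}) = 1
G(4): splits (0,1):0^1=1 (0,0):0^0=0 -> mex({0, 1}) = 2
G(5): splits (0,2):0^1=1 (0,1):0^1=1 (0,0):0^0=0 -> mex({0, 1}) = 2
G(6) = mex({1}) = 0
G(7) = mex({0, 1, 2}) = 3
G(8) = mex({0, 1, 2}) = 3
G(9) = mex({0, 2}) = 1
G(10) = mex({0, 2, 3}) = 1
G(11) = mex({0, 3}) = 1
G(12) = mex({1, 3}) = 0
G(13) = mex({0, 1, 2, 3}) = 4
G(14) = mex({0, 1, 2}) = 3
G(15) = mex({0, 1, 2}) = 3
G(16) = mex({0, 1, 2, 4}) = 3
G(17) = mex({0, 1, 3, 4}) = 2
G(18) = mex({0, 1, 3, 4}) = 2
G(19) = mex({0, 1, 3, 5}) = 2
G(20) = mex({0, 1, 2, 3, 5}) = 4
G(21) = mex({0, 1, 2, 3, 5}) = 4
G(22) = mex({1, 2, 6}) = 0
G(23) = mex({0, 1, 2, 3, 4, 6}) = 5
G(24) = mex({0, 1, 2, 3, 4}) = 5
G(25) = mex({0, 1, 3, 4, 7}) = 2
G(26) = mex({0, 1, 3, 4, 5, 7}) = 2
G(27) = mex({0, 1, 3, 5}) = 2
G(28) = mex({0, 1, 2, 5}) = 3
G(29) = mex({0, 1, 2, 4, 5, 6}) = 3
G(30) = mex({1, 2, 4, 6}) = 0
G(31) = mex({0, 1, 2, 3, 4, 6}) = 5
G(32) = mex({1, 2, 3, 4, 7}) = 0
G(33) = mex({0, 3, 7}) = 1
G(34) = mex({0, 2, 3, 5, 7}) = 1
G(35) = mex({0, 2, 3, 5, 6}) = 1
G(36) = mex({0, 1, 2, 5, 6}) = 3
G(37) = mex({0, 1, 2, 4, 5, 6}) = 3
G(38) = mex({0, 1, 2, 4}) = 3
G(39) = mex({0, 1, 2, 3, 4, 7}) = 5
G(40) = mex({0, 1, 2, 3, 4, 5, 7}) = 6
G(41) = mex({0, 1, 2, 3, 5, 7}) = 4
G(42) = mex({0, 1, 2, 3, 5, 6, 7}) = 4
G(43) = mex({0, 2, 3, 5, 6}) = 1
G(44) = mex({1, 2, 3, 4, 5, 6}) = 0
G(45) = mex({0, 1, 2, 3, 4, 6, 7}) = 5
G(46) = mex({0, 1, 2, 3, 4, 7}) = 5
G(47) = mex({0, 1, 2, 3, 4, 5, 7}) = 6
Therefore G(47) = 6.

6


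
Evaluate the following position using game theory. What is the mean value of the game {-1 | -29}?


Game = {-1 | -29}, a switch {a | b} with numbers a > b.
Its thermograph has left wall a - t and right wall b + t, which meet at t = (a - b)/2, where both equal (a + b)/2. So the mast (mean value) is at (a + b)/2.
Mean = (-1 + (-29))/2 = -30/2 = -15

-15


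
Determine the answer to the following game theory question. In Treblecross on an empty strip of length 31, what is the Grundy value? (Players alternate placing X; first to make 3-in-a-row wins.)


Treblecross: place X on empty cells; 3-in-a-row wins.
Playing within two cells of an existing X lets the opponent win at once, so sensible play treats the cells i-2..i+2 around each X as dead. The player left with no safe cell loses, so this is a normal-play take-away game on strips of safe cells.
Placing X at cell i (0-indexed) of a strip of k safe cells leaves independent strips of sizes max(0, i-2) and max(0, k-i-3). Hence G(k) = mex{ G(max(0,i-2)) XOR G(max(0,k-i-3)) : 0 <= i < k }, with G(0) = 0.
G(1): splits (0,0):0^0=0 -> mex({0}) = 1
G(2): splits (0,0):0^0=0 -> mex({0}) = 1
G(3): splits (0,0):0^0=0 -> mex({0}) = 1
G(4): splits (0,1):0^1=1 (0,0):0^0=0 -> mex({0, 1}) = 2
G(5): splits (0,2):0^1=1 (0,1):0^1=1 (0,0):0^0=0 -> mex({0, 1}) = 2
G(6) = mex({1}) = 0
G(7) = mex({0, 1, 2}) = 3
G(8) = mex({0, 1, 2}) = 3
G(9) = mex({0, 2}) = 1
G(10) = mex({0, 2, 3}) = 1
G(11) = mex({0, 3}) = 1
G(12) = mex({1, 3}) = 0
G(13) = mex({0, 1, 2, 3}) = 4
G(14) = mex({0, 1, 2}) = 3
G(15) = mex({0, 1, 2}) = 3
G(16) = mex({0, 1, 2, 4}) = 3
G(17) = mex({0, 1, 3, 4}) = 2
G(18) = mex({0, 1, 3, 4}) = 2
G(19) = mex({0, 1, 3, 5}) = 2
G(20) = mex({0, 1, 2, 3, 5}) = 4
G(21) = mex({0, 1, 2, 3, 5}) = 4
G(22) = mex({1, 2, 6}) = 0
G(23) = mex({0, 1, 2, 3, 4, 6}) = 5
G(24) = mex({0, 1, 2, 3, 4}) = 5
G(25) = mex({0, 1, 3, 4, 7}) = 2
G(26) = mex({0, 1, 3, 4, 5, 7}) = 2
G(27) = mex({0, 1, 3, 5}) = 2
G(28) = mex({0, 1, 2, 5}) = 3
G(29) = mex({0, 1, 2, 4, 5, 6}) = 3
G(30) = mex({1, 2, 4, 6}) = 0
G(31) = mex({0, 1, 2, 3, 4, 6}) = 5
Therefore G(31) = 5.

5


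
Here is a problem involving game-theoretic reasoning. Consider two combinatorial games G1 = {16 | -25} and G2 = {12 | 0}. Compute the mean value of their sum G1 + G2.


G1 = {16 | -25}, G2 = {12 | 0}
Each is a switch {a | b} with numbers a > b; its mean value is (a + b)/2, and mean value is additive over game sums: m(G1 + G2) = m(G1) + m(G2).
Mean of G1 = (16 + (-25))/2 = -9/2 = -9/2
Mean of G2 = (12 + (0))/2 = 12/2 = 6
Mean of G1 + G2 = -9/2 + 6 = 3/2

3/2


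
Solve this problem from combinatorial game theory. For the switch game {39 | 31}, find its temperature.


The game is {39 | 31}, a switch {a | b} with numbers a > b.
Cooling {a | b} by t gives {a - t | b + t}, which stops being hot when a - t = b + t, i.e. at t = (a - b)/2. So the temperature of a switch is (a - b)/2.
Temperature = (Left option - Right option) / 2
= (39 - (31)) / 2
= 8 / 2
= 4

4


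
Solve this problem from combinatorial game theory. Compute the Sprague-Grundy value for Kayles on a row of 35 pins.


Kayles: a move removes 1 or 2 adjacent pins from a contiguous row.
Removing pins from a row of k leaves two independent rows (a, b) with a + b = k - 1 (one pin) or a + b = k - 2 (two pins); an end removal gives a = 0.
By Sprague-Grundy, G(k) = mex{ G(a) XOR G(b) } over all these splits. G(0) = 0.
G(1): splits (0,0):0^0=0 -> mex({0}) = 1
G(2): splits (0,1):0^1=1 (0,0):0^0=0 -> mex({0, 1}) = 2
G(3): splits (0,2):0^2=2 (1,1):1^1=0 (0,1):0^1=1 -> mex({0, 1, 2}) = 3
G(4): splits (0,3):0^3=3 (1,2):1^2=3 (0,2):0^2=2 (1,1):1^1=0 -> mex({0, 2, 3}) = 1
G(5): splits (0,4):0^1=1 (1,3):1^3=2 (2,2):2^2=0 (0,3):0^3=3 (1,2):1^2=3 -> mex({0, 1, 2, 3}) = 4
G(6) = mex({0, 1, 2, 4}) = 3
G(7) = mex({0, 1, 3, 4, 5}) = 2
G(8) = mex({0, 2, 3, 5, 6}) = 1
G(9) = mex({0, 1, 2, 3, 6, 7}) = 4
G(10) = mex({0, 1, 3, 4, 5, 7}) = 2
G(11) = mex({0, 1, 2, 3, 4, 5}) = 6
G(12) = mex({0, 1, 2, 3, 5, 6, 7}) = 4
G(13) = mex({0, 2, 3, 4, 6, 7}) = 1
G(14) = mex({0, 1, 4, 5, 6, 7}) = 2
G(15) = mex({0, 1, 2, 3, 4, 5, 6}) = 7
G(16) = mex({0, 2, 3, 5, 6, 7}) = 1
G(17) = mex({0, 1, 2, 3, 5, 6, 7}) = 4
G(18) = mex({0, 1, 2, 4, 5, 6}) = 3
G(19) = mex({0, 1, 3, 4, 5, 7}) = 2
G(20) = mex({0, 2, 3, 4, 5, 6, 7}) = 1
G(21) = mex({0, 1, 2, 3, 5, 6, 7}) = 4
G(22) = mex({0, 1, 2, 3, 4, 5, 7}) = 6
G(23) = mex({0, 1, 2, 3, 4, 5, 6}) = 7
G(24) = mex({0, 1, 2, 3, 5, 6, 7}) = 4
G(25) = mex({0, 2, 3, 4, 6, 7}) = 1
G(26) = mex({0, 1, 3, 4, 5, 6, 7}) = 2
G(27) = mex({0, 1, 2, 3, 4, 5, 6, 7}) = 8
G(28) = mex({0, 1, 2, 3, 4, 6, 7, 8}) = 5
G(29) = mex({0, 1, 2, 3, 5, 6, 7, 8, 9}) = 4
G(30) = mex({0, 1, 2, 3, 4, 5, 6, 9, 10}) = 7
G(31) = mex({0, 1, 3, 4, 5, 7, 10, 11}) = 2
G(32) = mex({0, 2, 3, 4, 5, 6, 7, 9, 11}) = 1
G(33) = mex({0, 1, 2, 3, 4, 5, 6, 7, 9, 12}) = 8
G(34) = mex({0, 1, 2, 3, 4, 5, 7, 8, 11, 12}) = 6
G(35) = mex({0, 1, 2, 3, 4, 5, 6, 8, 9, 10, 11}) = 7
Therefore G(35) = 7.

7


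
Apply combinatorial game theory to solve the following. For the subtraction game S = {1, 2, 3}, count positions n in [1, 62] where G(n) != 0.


Subtraction set S = {1, 2, 3}, so G(n) = n mod 4.
G(n) = 0 when n is a multiple of 4.
Multiples of 4 in [1, 62]: 15
N-positions (nonzero Grundy) = 62 - 15 = 47

47


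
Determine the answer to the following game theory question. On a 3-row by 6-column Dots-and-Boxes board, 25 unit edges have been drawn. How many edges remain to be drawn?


Grid: 3 x 6 boxes, i.e. 4 rows and 7 columns of dots.
Horizontal edges: (rows + 1) * cols = 4 * 6 = 24
Vertical edges: rows * (cols + 1) = 3 * 7 = 21
Total edges: 24 + 21 = 45
Edges drawn: 25
Remaining: 45 - 25 = 20

20


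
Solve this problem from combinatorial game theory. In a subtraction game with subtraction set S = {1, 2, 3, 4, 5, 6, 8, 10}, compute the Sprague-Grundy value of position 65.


The subtraction set is S = {1, 2, 3, 4, 5, 6, 8, 10}.
G(k) = mex{ G(k - s) : s in S, s <= k }. We compute iteratively: G(0) = 0.
G(1) = mex({0}) = 1
G(2) = mex({0, 1}) = 2
G(3) = mex({0, 1, 2}) = 3
G(4) = mex({0, 1, 2, 3}) = 4
G(5) = mex({0, 1, 2, 3, 4}) = 5
G(6) = mex({0, 1, 2, 3, 4, 5}) = 6
G(7) = mex({1, 2, 3, 4, 5, 6}) = 0
G(8) = mex({0, 2, 3, 4, 5, 6}) = 1
G(9) = mex({0, 1, 3, 4, 5, 6}) = 2
G(10) = mex({0, 1, 2, 4, 5, 6}) = 3
G(11) = mex({0, 1, 2, 3, 5, 6}) = 4
G(12) = mex({0, 1, 2, 3, 4, 6}) = 5
G(13) = mex({0, 1, 2, 3, 4, 5}) = 6
G(14) = mex({1, 2, 3, 4, 5, 6}) = 0
G(15) = mex({0, 2, 3, 4, 5, 6}) = 1
G(16) = mex({0, 1, 3, 4, 5, 6}) = 2
Observe that G(7)..G(16) = 0, 1, 2, 3, 4, 5, 6, 0, 1, 2 repeats G(0)..G(9) = 0, 1, 2, 3, 4, 5, 6, 0, 1, 2.
For k >= max(S) = 10, G(k) is determined by the previous 10 values G(k-10)..G(k-1); a window of 10 consecutive values has recurred shifted by 7, so by induction G(k + 7) = G(k) for all k >= 0: the sequence is periodic from the start with period 7.
One period: G(0..6) = 0, 1, 2, 3, 4, 5, 6.
65 mod 7 = 2, so G(65) = G(2) = 2.

2


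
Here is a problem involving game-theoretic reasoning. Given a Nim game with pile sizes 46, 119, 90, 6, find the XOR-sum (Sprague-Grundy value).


We need the XOR (exclusive or) of all pile sizes.
After XOR-ing pile 1 (size 46): 0 XOR 46 = 46
After XOR-ing pile 2 (size 119): 46 XOR 119 = 89
After XOR-ing pile 3 (size 90): 89 XOR 90 = 3
After XOR-ing pile 4 (size 6): 3 XOR 6 = 5
The Nim-value of this position is 5.

5


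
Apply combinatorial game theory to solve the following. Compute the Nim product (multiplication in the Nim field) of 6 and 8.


Nim multiplication is bilinear over XOR: (u XOR v) * w = (u*w) XOR (v*w).
So we split each operand into its bit components and XOR the pairwise Nim products.
6 = 2 + 4 (as XOR of powers of 2).
8 = 8 (as XOR of powers of 2).
Using the standard Nim-product table on single bits:
  2*2 = 3,   2*4 = 8,   2*8 = 12,
  4*4 = 6,   4*8 = 11,  8*8 = 13,
and  1*x = x (identity), k*l = l*k (commutative).
Pairwise Nim products:
  2 * 8 = 12
  4 * 8 = 11
XOR them: 12 XOR 11 = 7.
Result: 6 * 8 = 7 (in Nim).

7


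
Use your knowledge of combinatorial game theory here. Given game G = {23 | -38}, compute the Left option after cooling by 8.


Original game: {23 | -38} (a switch {a | b} with a > b).
Cooling by t (for t below the temperature (a - b)/2 = 61/2) taxes each move by t: {a | b} cooled by t is {a - t | b + t}.
Cooling amount: t = 8
Cooled Left option: 23 - 8 = 15
Cooled Right option: -38 + 8 = -30
Cooled game: {15 | -30}
Left option = 15

15


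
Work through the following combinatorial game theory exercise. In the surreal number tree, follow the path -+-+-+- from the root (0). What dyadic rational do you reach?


Sign expansion: -+-+-+-
Rule: track bounds (lo, hi), initially (-inf, +inf). On '+', the current value becomes lo and we move to the simplest number in (value, hi): value + 1 if hi = +inf, otherwise the midpoint (value + hi)/2. On '-', the current value becomes hi and we move to value - 1 if lo = -inf, otherwise the midpoint (lo + value)/2.
Start at 0.
Step 1: sign = -, move left. Bounds: (-inf, 0). Value = -1
Step 2: sign = +, move right. Bounds: (-1, 0). Value = -1/2
Step 3: sign = -, move left. Bounds: (-1, -1/2). Value = -3/4
Step 4: sign = +, move right. Bounds: (-3/4, -1/2). Value = -5/8
Step 5: sign = -, move left. Bounds: (-3/4, -5/8). Value = -11/16
Step 6: sign = +, move right. Bounds: (-11/16, -5/8). Value = -21/32
Step 7: sign = -, move left. Bounds: (-11/16, -21/32). Value = -43/64
The surreal number with sign expansion -+-+-+- is -43/64.

-43/64


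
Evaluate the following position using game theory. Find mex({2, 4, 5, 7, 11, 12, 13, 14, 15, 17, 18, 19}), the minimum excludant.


Set = {2, 4, 5, 7, 11, 12, 13, 14, 15, 17, 18, 19}
0 is NOT in the set. This is the mex.
mex = 0

0


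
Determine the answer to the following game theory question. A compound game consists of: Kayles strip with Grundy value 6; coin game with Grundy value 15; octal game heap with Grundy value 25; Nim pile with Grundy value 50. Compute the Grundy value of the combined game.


By the Sprague-Grundy theorem, the Grundy value of a sum of games is the XOR of individual Grundy values.
Kayles strip: Grundy value = 6. Running XOR: 0 XOR 6 = 6
coin game: Grundy value = 15. Running XOR: 6 XOR 15 = 9
octal game heap: Grundy value = 25. Running XOR: 9 XOR 25 = 16
Nim pile: Grundy value = 50. Running XOR: 16 XOR 50 = 34
The combined Grundy value is 34.

34


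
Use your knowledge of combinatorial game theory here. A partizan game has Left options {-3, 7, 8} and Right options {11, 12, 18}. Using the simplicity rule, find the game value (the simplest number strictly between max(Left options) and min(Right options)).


Left options: {-3, 7, 8}, max = 8
Right options: {11, 12, 18}, min = 11
All options are numbers and max(Left) < min(Right), so by the simplicity theorem the value is the simplest (earliest-born) number strictly between 8 and 11.
Integers 9 through 10 all lie strictly between 8 and 11.
Among integers, the simplest (lowest birthday = smallest |n|; 0 is born on day 0, +-n on day n) is 9.
No non-integer in the interval can be simpler: if x is a non-integer in the interval, then floor(x) or ceil(x) also lies in the interval (the interval contains an integer), and both are proper prefixes of x's sign expansion, i.e. born earlier. So the game value is 9.
Game value = 9

9


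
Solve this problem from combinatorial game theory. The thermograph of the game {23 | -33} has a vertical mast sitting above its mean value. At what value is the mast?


Game = {23 | -33}, a switch {a | b} with numbers a > b.
Its thermograph has left wall a - t and right wall b + t, which meet at t = (a - b)/2, where both equal (a + b)/2. So the mast (mean value) is at (a + b)/2.
Mean = (23 + (-33))/2 = -10/2 = -5

-5


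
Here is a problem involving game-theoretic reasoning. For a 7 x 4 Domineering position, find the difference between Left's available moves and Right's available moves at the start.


Board is 7 x 4 (rows x cols).
Left (vertical) placements: (rows-1) * cols = 6 * 4 = 24
Right (horizontal) placements: rows * (cols-1) = 7 * 3 = 21
Advantage = Left - Right = 24 - 21 = 3

3


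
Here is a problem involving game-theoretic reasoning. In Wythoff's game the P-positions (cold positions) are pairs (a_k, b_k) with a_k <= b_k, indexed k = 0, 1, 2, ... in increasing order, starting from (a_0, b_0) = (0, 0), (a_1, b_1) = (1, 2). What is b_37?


By Wythoff's theorem, a_k = floor(k * phi) and b_k = floor(k * phi^2) = a_k + k, where phi = (1 + sqrt(5))/2 is the golden ratio.
phi = (1 + sqrt(5))/2 = 1.618034
phi^2 = phi + 1 = 2.618034
k = 37
k * phi^2 = 37 * 2.618034 = 96.867258
b_37 = floor(k * phi^2) = 96 (check: a_37 + k = 59 + 37 = 96)

96


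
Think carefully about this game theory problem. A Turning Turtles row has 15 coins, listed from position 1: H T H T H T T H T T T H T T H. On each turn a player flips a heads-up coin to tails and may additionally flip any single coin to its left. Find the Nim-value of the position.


Coins: H T H T H T T H T T T H T T H
Key fact: a single head at position k behaves exactly like a Nim heap of size k (turning it to T and optionally flipping a coin at j < k corresponds to moving the heap from k to j, or to 0), and heads combine as a disjunctive sum (two heads at the same place would cancel, matching j XOR j = 0). So the Nim-value is the XOR of the 1-indexed positions of the heads.
Face-up positions (1-indexed): [1, 3, 5, 8, 12, 15]
XOR 0 with 1: 0 XOR 1 = 1
XOR 1 with 3: 1 XOR 3 = 2
XOR 2 with 5: 2 XOR 5 = 7
XOR 7 with 8: 7 XOR 8 = 15
XOR 15 with 12: 15 XOR 12 = 3
XOR 3 with 15: 3 XOR 15 = 12
Nim-value = 12

12


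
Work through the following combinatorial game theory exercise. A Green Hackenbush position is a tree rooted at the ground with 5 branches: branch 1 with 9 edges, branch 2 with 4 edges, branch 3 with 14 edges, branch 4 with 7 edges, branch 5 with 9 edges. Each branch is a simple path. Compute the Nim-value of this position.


The tree has 5 branches from the ground vertex.
In Green Hackenbush, the Nim-value of a simple path of length k is k.
Branch 1: length 9, Nim-value = 9
Branch 2: length 4, Nim-value = 4
Branch 3: length 14, Nim-value = 14
Branch 4: length 7, Nim-value = 7
Branch 5: length 9, Nim-value = 9
Total Nim-value = XOR of all branch values:
0 XOR 9 = 9
9 XOR 4 = 13
13 XOR 14 = 3
3 XOR 7 = 4
4 XOR 9 = 13
Nim-value of the tree = 13

13


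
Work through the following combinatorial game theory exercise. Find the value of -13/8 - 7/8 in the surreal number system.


x = -13/8, y = 7/8
Converting to common denominator: 8
x = -13/8, y = 7/8
x - y = -13/8 - 7/8 = -5/2

-5/2


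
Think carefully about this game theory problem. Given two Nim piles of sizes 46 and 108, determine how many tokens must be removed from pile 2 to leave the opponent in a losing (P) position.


Piles: 46 and 108
Current XOR: 46 XOR 108 = 66 (non-zero, so this is an N-position).
To make the XOR zero, we need to find a move that balances the piles.
For pile 2 (size 108): target = 108 XOR 66 = 46
We reduce pile 2 from 108 to 46.
Tokens removed: 108 - 46 = 62
Verification: 46 XOR 46 = 0

62


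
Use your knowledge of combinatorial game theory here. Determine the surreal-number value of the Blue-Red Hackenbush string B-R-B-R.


Edges (from ground): B-R-B-R
By Berlekamp's sign-expansion rule, a Blue-Red Hackenbush stalk has the value of the surreal number whose sign sequence is the edge sequence with B -> + and R -> -.
Sign sequence: +-+-
Trace the sign expansion in the surreal number tree, starting from 0:
Edge 1: B (sign +) -> bounds (0, +inf), value = 1
Edge 2: R (sign -) -> bounds (0, 1), value = 1/2
Edge 3: B (sign +) -> bounds (1/2, 1), value = 3/4
Edge 4: R (sign -) -> bounds (1/2, 3/4), value = 5/8
Game value = 5/8

5/8


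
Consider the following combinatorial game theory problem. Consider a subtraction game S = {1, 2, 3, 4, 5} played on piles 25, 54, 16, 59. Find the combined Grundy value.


Subtraction set: {1, 2, 3, 4, 5}
For this subtraction set, G(n) = n mod 6 (period = max + 1 = 6).
Pile 1 (size 25): G(25) = 25 mod 6 = 1
Pile 2 (size 54): G(54) = 54 mod 6 = 0
Pile 3 (size 16): G(16) = 16 mod 6 = 4
Pile 4 (size 59): G(59) = 59 mod 6 = 5
Total Grundy value = XOR of all: 1 XOR 0 XOR 4 XOR 5 = 0

0


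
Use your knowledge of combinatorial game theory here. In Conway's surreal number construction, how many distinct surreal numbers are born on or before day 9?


Day 0: {|} = 0 is born. Count = 1.
Day n: the number of surreal numbers born by day n is 2^(n+1) - 1.
By day 0: 2^1 - 1 = 1
By day 1: 2^2 - 1 = 3
By day 2: 2^3 - 1 = 7
By day 3: 2^4 - 1 = 15
By day 4: 2^5 - 1 = 31
By day 5: 2^6 - 1 = 63
By day 6: 2^7 - 1 = 127
By day 7: 2^8 - 1 = 255
By day 8: 2^9 - 1 = 511
By day 9: 2^10 - 1 = 1023
By day 9: 1023 surreal numbers.

1023


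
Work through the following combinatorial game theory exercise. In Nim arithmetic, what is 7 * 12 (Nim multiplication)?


Nim multiplication is bilinear over XOR: (u XOR v) * w = (u*w) XOR (v*w).
So we split each operand into its bit components and XOR the pairwise Nim products.
7 = 1 + 2 + 4 (as XOR of powers of 2).
12 = 4 + 8 (as XOR of powers of 2).
Using the standard Nim-product table on single bits:
  2*2 = 3,   2*4 = 8,   2*8 = 12,
  4*4 = 6,   4*8 = 11,  8*8 = 13,
and  1*x = x (identity), k*l = l*k (commutative).
Pairwise Nim products:
  1 * 4 = 4
  1 * 8 = 8
  2 * 4 = 8
  2 * 8 = 12
  4 * 4 = 6
  4 * 8 = 11
XOR them: 4 XOR 8 XOR 8 XOR 12 XOR 6 XOR 11 = 5.
Result: 7 * 12 = 5 (in Nim).

5


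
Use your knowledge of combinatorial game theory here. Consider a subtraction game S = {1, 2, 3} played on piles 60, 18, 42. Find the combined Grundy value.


Subtraction set: {1, 2, 3}
For this subtraction set, G(n) = n mod 4 (period = max + 1 = 4).
Pile 1 (size 60): G(60) = 60 mod 4 = 0
Pile 2 (size 18): G(18) = 18 mod 4 = 2
Pile 3 (size 42): G(42) = 42 mod 4 = 2
Total Grundy value = XOR of all: 0 XOR 2 XOR 2 = 0

0


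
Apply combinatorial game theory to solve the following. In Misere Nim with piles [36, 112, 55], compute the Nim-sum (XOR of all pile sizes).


We need the XOR (exclusive or) of all pile sizes.
After XOR-ing pile 1 (size 36): 0 XOR 36 = 36
After XOR-ing pile 2 (size 112): 36 XOR 112 = 84
After XOR-ing pile 3 (size 55): 84 XOR 55 = 99
The Nim-value of this position is 99.

99


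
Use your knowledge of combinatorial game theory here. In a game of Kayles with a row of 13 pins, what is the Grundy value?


Kayles: a move removes 1 or 2 adjacent pins from a contiguous row.
Removing pins from a row of k leaves two independent rows (a, b) with a + b = k - 1 (one pin) or a + b = k - 2 (two pins); an end removal gives a = 0.
By Sprague-Grundy, G(k) = mex{ G(a) XOR G(b) } over all these splits. G(0) = 0.
G(1): splits (0,0):0^0=0 -> mex({0}) = 1
G(2): splits (0,1):0^1=1 (0,0):0^0=0 -> mex({0, 1}) = 2
G(3): splits (0,2):0^2=2 (1,1):1^1=0 (0,1):0^1=1 -> mex({0, 1, 2}) = 3
G(4): splits (0,3):0^3=3 (1,2):1^2=3 (0,2):0^2=2 (1,1):1^1=0 -> mex({0, 2, 3}) = 1
G(5): splits (0,4):0^1=1 (1,3):1^3=2 (2,2):2^2=0 (0,3):0^3=3 (1,2):1^2=3 -> mex({0, 1, 2, 3}) = 4
G(6) = mex({0, 1, 2, 4}) = 3
G(7) = mex({0, 1, 3, 4, 5}) = 2
G(8) = mex({0, 2, 3, 5, 6}) = 1
G(9) = mex({0, 1, 2, 3, 6, 7}) = 4
G(10) = mex({0, 1, 3, 4, 5, 7}) = 2
G(11) = mex({0, 1, 2, 3, 4, 5}) = 6
G(12) = mex({0, 1, 2, 3, 5, 6, 7}) = 4
G(13) = mex({0, 2, 3, 4, 6, 7}) = 1
Therefore G(13) = 1.

1


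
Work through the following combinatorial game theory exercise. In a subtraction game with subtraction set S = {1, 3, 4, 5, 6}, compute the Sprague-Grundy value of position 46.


The subtraction set is S = {1, 3, 4, 5, 6}.
G(k) = mex{ G(k - s) : s in S, s <= k }. We compute iteratively: G(0) = 0.
G(1) = mex({0}) = 1
G(2) = mex({1}) = 0
G(3) = mex({0}) = 1
G(4) = mex({0, 1}) = 2
G(5) = mex({0, 1, 2}) = 3
G(6) = mex({0, 1, 3}) = 2
G(7) = mex({0, 1, 2}) = 3
G(8) = mex({0, 1, 2, 3}) = 4
G(9) = mex({1, 2, 3, 4}) = 0
G(10) = mex({0, 2, 3}) = 1
G(11) = mex({1, 2, 3, 4}) = 0
G(12) = mex({0, 2, 3, 4}) = 1
G(13) = mex({0, 1, 3, 4}) = 2
G(14) = mex({0, 1, 2, 4}) = 3
Observe that G(9)..G(14) = 0, 1, 0, 1, 2, 3 repeats G(0)..G(5) = 0, 1, 0, 1, 2, 3.
For k >= max(S) = 6, G(k) is determined by the previous 6 values G(k-6)..G(k-1); a window of 6 consecutive values has recurred shifted by 9, so by induction G(k + 9) = G(k) for all k >= 0: the sequence is periodic from the start with period 9.
One period: G(0..8) = 0, 1, 0, 1, 2, 3, 2, 3, 4.
46 mod 9 = 1, so G(46) = G(1) = 1.

1


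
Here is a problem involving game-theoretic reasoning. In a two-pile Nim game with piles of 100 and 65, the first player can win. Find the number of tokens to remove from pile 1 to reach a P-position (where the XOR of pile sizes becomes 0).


Piles: 100 and 65
Current XOR: 100 XOR 65 = 37 (non-zero, so this is an N-position).
To make the XOR zero, we need to find a move that balances the piles.
For pile 1 (size 100): target = 100 XOR 37 = 65
We reduce pile 1 from 100 to 65.
Tokens removed: 100 - 65 = 35
Verification: 65 XOR 65 = 0

35


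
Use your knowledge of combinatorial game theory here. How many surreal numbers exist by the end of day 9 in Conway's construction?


Day 0: {|} = 0 is born. Count = 1.
Day n: the number of surreal numbers born by day n is 2^(n+1) - 1.
By day 0: 2^1 - 1 = 1
By day 1: 2^2 - 1 = 3
By day 2: 2^3 - 1 = 7
By day 3: 2^4 - 1 = 15
By day 4: 2^5 - 1 = 31
By day 5: 2^6 - 1 = 63
By day 6: 2^7 - 1 = 127
By day 7: 2^8 - 1 = 255
By day 8: 2^9 - 1 = 511
By day 9: 2^10 - 1 = 1023
By day 9: 1023 surreal numbers.

1023


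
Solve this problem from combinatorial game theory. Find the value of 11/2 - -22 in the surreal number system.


x = 11/2, y = -22
Converting to common denominator: 2
x = 11/2, y = -44/2
x - y = 11/2 - -22 = 55/2

55/2


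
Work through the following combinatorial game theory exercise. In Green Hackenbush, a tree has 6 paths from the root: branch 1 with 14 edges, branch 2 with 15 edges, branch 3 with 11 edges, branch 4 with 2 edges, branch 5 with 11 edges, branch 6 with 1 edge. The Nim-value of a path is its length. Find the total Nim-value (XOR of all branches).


The tree has 6 branches from the ground vertex.
In Green Hackenbush, the Nim-value of a simple path of length k is k.
Branch 1: length 14, Nim-value = 14
Branch 2: length 15, Nim-value = 15
Branch 3: length 11, Nim-value = 11
Branch 4: length 2, Nim-value = 2
Branch 5: length 11, Nim-value = 11
Branch 6: length 1, Nim-value = 1
Total Nim-value = XOR of all branch values:
0 XOR 14 = 14
14 XOR 15 = 1
1 XOR 11 = 10
10 XOR 2 = 8
8 XOR 11 = 3
3 XOR 1 = 2
Nim-value of the tree = 2

2


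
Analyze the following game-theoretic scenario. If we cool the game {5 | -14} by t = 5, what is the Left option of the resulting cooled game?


Original game: {5 | -14} (a switch {a | b} with a > b).
Cooling by t (for t below the temperature (a - b)/2 = 19/2) taxes each move by t: {a | b} cooled by t is {a - t | b + t}.
Cooling amount: t = 5
Cooled Left option: 5 - 5 = 0
Cooled Right option: -14 + 5 = -9
Cooled game: {0 | -9}
Left option = 0

0


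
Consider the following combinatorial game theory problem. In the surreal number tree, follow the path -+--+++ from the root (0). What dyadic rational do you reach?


Sign expansion: -+--+++
Rule: track bounds (lo, hi), initially (-inf, +inf). On '+', the current value becomes lo and we move to the simplest number in (value, hi): value + 1 if hi = +inf, otherwise the midpoint (value + hi)/2. On '-', the current value becomes hi and we move to value - 1 if lo = -inf, otherwise the midpoint (lo + value)/2.
Start at 0.
Step 1: sign = -, move left. Bounds: (-inf, 0). Value = -1
Step 2: sign = +, move right. Bounds: (-1, 0). Value = -1/2
Step 3: sign = -, move left. Bounds: (-1, -1/2). Value = -3/4
Step 4: sign = -, move left. Bounds: (-1, -3/4). Value = -7/8
Step 5: sign = +, move right. Bounds: (-7/8, -3/4). Value = -13/16
Step 6: sign = +, move right. Bounds: (-13/16, -3/4). Value = -25/32
Step 7: sign = +, move right. Bounds: (-25/32, -3/4). Value = -49/64
The surreal number with sign expansion -+--+++ is -49/64.

-49/64


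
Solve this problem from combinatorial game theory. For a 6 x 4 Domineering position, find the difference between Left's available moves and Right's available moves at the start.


Board is 6 x 4 (rows x cols).
Left (vertical) placements: (rows-1) * cols = 5 * 4 = 20
Right (horizontal) placements: rows * (cols-1) = 6 * 3 = 18
Advantage = Left - Right = 20 - 18 = 2

2


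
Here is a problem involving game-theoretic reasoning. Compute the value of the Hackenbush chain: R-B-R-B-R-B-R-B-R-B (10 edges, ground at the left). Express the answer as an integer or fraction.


Edges (from ground): R-B-R-B-R-B-R-B-R-B
By Berlekamp's sign-expansion rule, a Blue-Red Hackenbush stalk has the value of the surreal number whose sign sequence is the edge sequence with B -> + and R -> -.
Sign sequence: -+-+-+-+-+
Trace the sign expansion in the surreal number tree, starting from 0:
Edge 1: R (sign -) -> bounds (-inf, 0), value = -1
Edge 2: B (sign +) -> bounds (-1, 0), value = -1/2
Edge 3: R (sign -) -> bounds (-1, -1/2), value = -3/4
Edge 4: B (sign +) -> bounds (-3/4, -1/2), value = -5/8
Edge 5: R (sign -) -> bounds (-3/4, -5/8), value = -11/16
Edge 6: B (sign +) -> bounds (-11/16, -5/8), value = -21/32
Edge 7: R (sign -) -> bounds (-11/16, -21/32), value = -43/64
Edge 8: B (sign +) -> bounds (-43/64, -21/32), value = -85/128
Edge 9: R (sign -) -> bounds (-43/64, -85/128), value = -171/256
Edge 10: B (sign +) -> bounds (-171/256, -85/128), value = -341/512
Game value = -341/512

-341/512


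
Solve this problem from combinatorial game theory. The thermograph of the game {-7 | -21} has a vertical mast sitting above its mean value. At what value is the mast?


Game = {-7 | -21}, a switch {a | b} with numbers a > b.
Its thermograph has left wall a - t and right wall b + t, which meet at t = (a - b)/2, where both equal (a + b)/2. So the mast (mean value) is at (a + b)/2.
Mean = (-7 + (-21))/2 = -28/2 = -14

-14


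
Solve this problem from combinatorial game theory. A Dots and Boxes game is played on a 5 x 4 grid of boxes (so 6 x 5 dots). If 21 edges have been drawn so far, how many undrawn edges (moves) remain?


Grid: 5 x 4 boxes, i.e. 6 rows and 5 columns of dots.
Horizontal edges: (rows + 1) * cols = 6 * 4 = 24
Vertical edges: rows * (cols + 1) = 5 * 5 = 25
Total edges: 24 + 25 = 49
Edges drawn: 21
Remaining: 49 - 21 = 28

28


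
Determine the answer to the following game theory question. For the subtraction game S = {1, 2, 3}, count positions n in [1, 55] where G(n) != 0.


Subtraction set S = {1, 2, 3}, so G(n) = n mod 4.
G(n) = 0 when n is a multiple of 4.
Multiples of 4 in [1, 55]: 13
N-positions (nonzero Grundy) = 55 - 13 = 42

42


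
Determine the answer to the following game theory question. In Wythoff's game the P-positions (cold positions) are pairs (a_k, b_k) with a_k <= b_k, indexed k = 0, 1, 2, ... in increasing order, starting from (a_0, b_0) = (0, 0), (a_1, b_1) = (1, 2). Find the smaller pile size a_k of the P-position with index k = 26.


By Wythoff's theorem, a_k = floor(k * phi) and b_k = floor(k * phi^2) = a_k + k, where phi = (1 + sqrt(5))/2 is the golden ratio.
phi = (1 + sqrt(5))/2 = 1.618034
k = 26
k * phi = 26 * 1.618034 = 42.068884
a_26 = floor(k * phi) = 42

42


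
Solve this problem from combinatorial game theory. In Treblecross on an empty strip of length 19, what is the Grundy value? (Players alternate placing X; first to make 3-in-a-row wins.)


Treblecross: place X on empty cells; 3-in-a-row wins.
Playing within two cells of an existing X lets the opponent win at once, so sensible play treats the cells i-2..i+2 around each X as dead. The player left with no safe cell loses, so this is a normal-play take-away game on strips of safe cells.
Placing X at cell i (0-indexed) of a strip of k safe cells leaves independent strips of sizes max(0, i-2) and max(0, k-i-3). Hence G(k) = mex{ G(max(0,i-2)) XOR G(max(0,k-i-3)) : 0 <= i < k }, with G(0) = 0.
G(1): splits (0,0):0^0=0 -> mex({0}) = 1
G(2): splits (0,0):0^0=0 -> mex({0}) = 1
G(3): splits (0,0):0^0=0 -> mex({0}) = 1
G(4): splits (0,1):0^1=1 (0,0):0^0=0 -> mex({0, 1}) = 2
G(5): splits (0,2):0^1=1 (0,1):0^1=1 (0,0):0^0=0 -> mex({0, 1}) = 2
G(6) = mex({1}) = 0
G(7) = mex({0, 1, 2}) = 3
G(8) = mex({0, 1, 2}) = 3
G(9) = mex({0, 2}) = 1
G(10) = mex({0, 2, 3}) = 1
G(11) = mex({0, 3}) = 1
G(12) = mex({1, 3}) = 0
G(13) = mex({0, 1, 2, 3}) = 4
G(14) = mex({0, 1, 2}) = 3
G(15) = mex({0, 1, 2}) = 3
G(16) = mex({0, 1, 2, 4}) = 3
G(17) = mex({0, 1, 3, 4}) = 2
G(18) = mex({0, 1, 3, 4}) = 2
G(19) = mex({0, 1, 3, 5}) = 2
Therefore G(19) = 2.

2
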